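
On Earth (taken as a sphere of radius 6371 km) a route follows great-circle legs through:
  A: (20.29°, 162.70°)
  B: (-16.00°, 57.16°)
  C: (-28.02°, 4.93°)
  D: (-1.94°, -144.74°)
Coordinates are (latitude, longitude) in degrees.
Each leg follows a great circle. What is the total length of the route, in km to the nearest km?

33073 km

Leg A→B: central angle 1.9147 rad, distance 12198.4 km.
Leg B→C: central angle 0.8642 rad, distance 5505.9 km.
Leg C→D: central angle 2.4123 rad, distance 15368.5 km.
Total: 12198.4 + 5505.9 + 15368.5 ≈ 33073 km.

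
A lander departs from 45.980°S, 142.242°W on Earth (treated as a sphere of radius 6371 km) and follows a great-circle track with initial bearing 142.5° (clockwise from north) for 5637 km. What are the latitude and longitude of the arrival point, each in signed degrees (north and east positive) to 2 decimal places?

-61.90°, -52.09°

Angular distance δ = d/R = 5637/6371 = 0.88479 rad; initial bearing θ = 2.4871 rad.
sin φ₂ = sin φ₁ cos δ + cos φ₁ sin δ cos θ = (-0.7191)(0.6335) + (0.6949)(0.7738)(-0.7934) = -0.8821, so φ₂ = -61.90°.
Δλ = atan2(sin θ sin δ cos φ₁, cos δ − sin φ₁ sin φ₂) = atan2(0.3273, -0.0009) = 90.152°.
λ₂ = -142.242° + 90.152° = -52.09°.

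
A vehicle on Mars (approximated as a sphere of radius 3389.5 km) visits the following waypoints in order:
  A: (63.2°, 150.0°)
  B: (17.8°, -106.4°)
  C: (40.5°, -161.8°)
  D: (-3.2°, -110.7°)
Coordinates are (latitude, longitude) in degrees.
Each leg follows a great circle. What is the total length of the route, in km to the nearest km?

11619 km

Leg A→B: central angle 1.3980 rad, distance 4738.6 km.
Leg B→C: central angle 0.9152 rad, distance 3102.0 km.
Leg C→D: central angle 1.1146 rad, distance 3778.0 km.
Total: 4738.6 + 3102.0 + 3778.0 ≈ 11619 km.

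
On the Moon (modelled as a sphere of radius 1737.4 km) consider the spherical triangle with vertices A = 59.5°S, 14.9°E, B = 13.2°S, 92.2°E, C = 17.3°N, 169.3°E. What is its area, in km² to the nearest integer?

Side lengths (central angles): a = 1.4307, b = 2.3368, c = 1.2605 rad; semiperimeter s = 2.5140.
By l'Huilier's theorem, tan(E/4) = √[tan(s/2) tan((s−a)/2) tan((s−b)/2) tan((s−c)/2)], giving spherical excess E = 1.3301 rad.
Area = E·R² = 1.3301 × (1737.4)² ≈ 4014920 km².

4014920 km²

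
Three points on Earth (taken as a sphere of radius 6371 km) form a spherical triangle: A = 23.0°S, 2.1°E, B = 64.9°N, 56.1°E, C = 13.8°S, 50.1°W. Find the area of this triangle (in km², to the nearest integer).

44240210 km²

Side lengths (central angles): a = 1.9081, b = 0.8749, c = 1.6954 rad; semiperimeter s = 2.2392.
By l'Huilier's theorem, tan(E/4) = √[tan(s/2) tan((s−a)/2) tan((s−b)/2) tan((s−c)/2)], giving spherical excess E = 1.0899 rad.
Area = E·R² = 1.0899 × (6371)² ≈ 44240210 km².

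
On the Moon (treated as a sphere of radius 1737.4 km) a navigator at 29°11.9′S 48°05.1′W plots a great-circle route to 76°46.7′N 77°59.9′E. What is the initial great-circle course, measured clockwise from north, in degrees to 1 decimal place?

13.3°

With φ₁ = -0.5096, φ₂ = 1.3400, Δλ = 2.2006 rad, the forward-azimuth formula gives
θ = atan2( sin Δλ cos φ₂ , cos φ₁ sin φ₂ − sin φ₁ cos φ₂ cos Δλ ) = atan2(0.1848, 0.7841) = 13.26°.
So the initial bearing is 13.3°.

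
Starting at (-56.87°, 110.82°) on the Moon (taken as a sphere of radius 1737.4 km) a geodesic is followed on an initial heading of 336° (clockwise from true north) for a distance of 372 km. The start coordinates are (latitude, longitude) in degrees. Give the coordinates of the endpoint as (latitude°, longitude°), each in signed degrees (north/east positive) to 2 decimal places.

-45.42°, 103.75°

Angular distance δ = d/R = 372/1737.4 = 0.21411 rad; initial bearing θ = 5.8643 rad.
sin φ₂ = sin φ₁ cos δ + cos φ₁ sin δ cos θ = (-0.8374)(0.9772) + (0.5465)(0.2125)(0.9135) = -0.7122, so φ₂ = -45.42°.
Δλ = atan2(sin θ sin δ cos φ₁, cos δ − sin φ₁ sin φ₂) = atan2(-0.0472, 0.3807) = -7.072°.
λ₂ = 110.820° − 7.072° = 103.75°.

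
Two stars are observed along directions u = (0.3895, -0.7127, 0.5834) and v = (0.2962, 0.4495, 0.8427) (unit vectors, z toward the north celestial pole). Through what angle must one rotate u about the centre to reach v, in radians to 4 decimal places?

1.2801 rad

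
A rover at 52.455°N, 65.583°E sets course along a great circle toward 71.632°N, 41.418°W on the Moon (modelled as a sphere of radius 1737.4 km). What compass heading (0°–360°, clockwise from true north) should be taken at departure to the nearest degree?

With φ₁ = 0.9155, φ₂ = 1.2502, Δλ = -1.8675 rad, the forward-azimuth formula gives
θ = atan2( sin Δλ cos φ₂ , cos φ₁ sin φ₂ − sin φ₁ cos φ₂ cos Δλ ) = atan2(-0.3013, 0.6514) = -24.83°.
Adding 360° brings this into [0°, 360°): 335°.

335°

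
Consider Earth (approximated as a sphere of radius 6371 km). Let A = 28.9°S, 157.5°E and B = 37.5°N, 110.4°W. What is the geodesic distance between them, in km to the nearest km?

With latitudes φ₁ = -28.900°, φ₂ = 37.500° and longitude difference Δλ = 92.100°:
cos c = sin φ₁ sin φ₂ + cos φ₁ cos φ₂ cos Δλ = (-0.4833)(0.6088) + (0.8755)(0.7934)(-0.0366) = -0.31965,
so c = arccos(-0.31965) = 1.89616 rad.
Distance = R·c = 6371 × 1.8962 ≈ 12080 km.

12080 km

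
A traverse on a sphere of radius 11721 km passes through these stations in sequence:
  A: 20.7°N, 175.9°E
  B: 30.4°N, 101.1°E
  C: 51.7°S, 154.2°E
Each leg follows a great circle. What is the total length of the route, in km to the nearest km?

33015 km

Leg A→B: central angle 1.1697 rad, distance 13710.2 km.
Leg B→C: central angle 1.6470 rad, distance 19304.8 km.
Total: 13710.2 + 19304.8 ≈ 33015 km.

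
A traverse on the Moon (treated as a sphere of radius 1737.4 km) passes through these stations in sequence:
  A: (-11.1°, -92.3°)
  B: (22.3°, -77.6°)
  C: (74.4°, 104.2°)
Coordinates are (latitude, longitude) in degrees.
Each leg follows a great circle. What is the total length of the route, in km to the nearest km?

3629 km

Leg A→B: central angle 0.6349 rad, distance 1103.1 km.
Leg B→C: central angle 1.4537 rad, distance 2525.7 km.
Total: 1103.1 + 2525.7 ≈ 3629 km.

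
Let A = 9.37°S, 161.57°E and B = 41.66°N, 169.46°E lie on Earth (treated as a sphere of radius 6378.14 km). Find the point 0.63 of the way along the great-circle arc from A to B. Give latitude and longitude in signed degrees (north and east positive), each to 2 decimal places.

The central angle between A and B is δ = 0.8996 rad.
With f = 0.63, the slerp weights are sin((1−f)δ)/sin δ = 0.4172 and sin(fδ)/sin δ = 0.6856.
Weighted sum of the unit vectors: (0.4172)·(-0.9361,0.3119,-0.1628) + (0.6856)·(-0.7345,0.1367,0.6647) = (-0.8941, 0.2238, 0.3878).
Converting back: φ = atan2(z, √(x²+y²)) = 22.82°, λ = atan2(y, x) = 165.94°.

22.82°, 165.94°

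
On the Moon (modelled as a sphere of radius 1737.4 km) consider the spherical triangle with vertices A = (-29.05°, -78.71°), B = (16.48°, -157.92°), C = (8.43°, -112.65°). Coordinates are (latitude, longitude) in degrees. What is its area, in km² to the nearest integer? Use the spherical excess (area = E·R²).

Side lengths (central angles): a = 0.7825, b = 0.8682, c = 1.5516 rad; semiperimeter s = 1.6011.
By l'Huilier's theorem, tan(E/4) = √[tan(s/2) tan((s−a)/2) tan((s−b)/2) tan((s−c)/2)], giving spherical excess E = 0.2604 rad.
Area = E·R² = 0.2604 × (1737.4)² ≈ 786153 km².

786153 km²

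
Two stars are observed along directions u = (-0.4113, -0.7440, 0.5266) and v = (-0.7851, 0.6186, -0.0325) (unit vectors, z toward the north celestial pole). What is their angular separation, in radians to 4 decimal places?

u·v = -0.1544; |u| = 1.0000, |v| = 1.0001.
cos θ = (u·v)/(|u||v|) = -0.1544, so θ = 1.7258 rad.

1.7258 rad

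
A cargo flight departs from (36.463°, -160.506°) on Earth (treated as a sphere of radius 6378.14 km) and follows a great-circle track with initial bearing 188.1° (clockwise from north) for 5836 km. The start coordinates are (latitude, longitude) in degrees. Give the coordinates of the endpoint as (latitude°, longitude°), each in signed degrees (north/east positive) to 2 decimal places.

-15.58°, -167.16°

Angular distance δ = d/R = 5836/6378.14 = 0.91500 rad; initial bearing θ = 3.2830 rad.
sin φ₂ = sin φ₁ cos δ + cos φ₁ sin δ cos θ = (0.5943)(0.6098) + (0.8042)(0.7926)(-0.9900) = -0.2687, so φ₂ = -15.58°.
Δλ = atan2(sin θ sin δ cos φ₁, cos δ − sin φ₁ sin φ₂) = atan2(-0.0898, 0.7695) = -6.658°.
λ₂ = -160.506° − 6.658° = -167.16°.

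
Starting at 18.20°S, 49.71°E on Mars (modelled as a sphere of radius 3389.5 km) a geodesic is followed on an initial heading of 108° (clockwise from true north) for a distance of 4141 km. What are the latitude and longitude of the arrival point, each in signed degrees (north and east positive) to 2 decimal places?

Angular distance δ = d/R = 4141/3389.5 = 1.22171 rad; initial bearing θ = 1.8850 rad.
sin φ₂ = sin φ₁ cos δ + cos φ₁ sin δ cos θ = (-0.3123)(0.3420) + (0.9500)(0.9397)(-0.3090) = -0.3827, so φ₂ = -22.50°.
Δλ = atan2(sin θ sin δ cos φ₁, cos δ − sin φ₁ sin φ₂) = atan2(0.8490, 0.2225) = 75.314°.
λ₂ = 49.710° + 75.314° = 125.02°.

-22.50°, 125.02°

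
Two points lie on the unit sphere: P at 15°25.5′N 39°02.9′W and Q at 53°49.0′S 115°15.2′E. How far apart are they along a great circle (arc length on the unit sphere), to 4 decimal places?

2.3855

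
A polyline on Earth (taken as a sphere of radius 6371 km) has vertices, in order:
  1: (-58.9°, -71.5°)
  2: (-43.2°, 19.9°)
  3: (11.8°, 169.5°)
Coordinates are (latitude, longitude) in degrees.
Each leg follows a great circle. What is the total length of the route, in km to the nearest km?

Leg 1→2: central angle 0.9558 rad, distance 6089.4 km.
Leg 2→3: central angle 2.4271 rad, distance 15463.2 km.
Total: 6089.4 + 15463.2 ≈ 21553 km.

21553 km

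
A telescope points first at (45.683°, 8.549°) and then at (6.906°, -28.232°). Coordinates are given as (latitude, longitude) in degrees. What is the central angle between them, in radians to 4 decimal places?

0.8743 rad

In radians: φ₁ = 0.7973, φ₂ = 0.1205, Δλ = -36.781° = -0.6419 rad.
Haversine: a = sin²(Δφ/2) + cos φ₁ cos φ₂ sin²(Δλ/2) = 0.1102 + (0.6986)(0.9927)(0.0995) = 0.17924.
Central angle c = 2·arcsin(√a) = 0.87431 rad.
So the angular separation is 0.8743 rad.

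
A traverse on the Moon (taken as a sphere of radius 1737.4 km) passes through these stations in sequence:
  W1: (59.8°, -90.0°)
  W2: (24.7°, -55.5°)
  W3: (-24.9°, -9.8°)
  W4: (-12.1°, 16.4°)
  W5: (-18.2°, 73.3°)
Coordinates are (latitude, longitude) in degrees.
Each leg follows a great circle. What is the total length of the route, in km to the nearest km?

Leg W1→W2: central angle 0.7410 rad, distance 1287.5 km.
Leg W2→W3: central angle 1.1597 rad, distance 2014.9 km.
Leg W3→W4: central angle 0.4864 rad, distance 845.0 km.
Leg W4→W5: central angle 0.9610 rad, distance 1669.6 km.
Total: 1287.5 + 2014.9 + 845.0 + 1669.6 ≈ 5817 km.

5817 km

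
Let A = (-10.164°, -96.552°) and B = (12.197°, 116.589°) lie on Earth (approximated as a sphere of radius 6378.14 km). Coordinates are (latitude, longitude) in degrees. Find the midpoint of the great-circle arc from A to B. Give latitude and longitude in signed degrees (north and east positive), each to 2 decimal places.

3.56°, -169.31°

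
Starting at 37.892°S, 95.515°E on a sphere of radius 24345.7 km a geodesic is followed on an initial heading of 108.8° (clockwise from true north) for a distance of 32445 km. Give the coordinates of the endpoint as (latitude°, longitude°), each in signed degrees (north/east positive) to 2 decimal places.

-23.08°, -174.10°

Angular distance δ = d/R = 32445/24345.7 = 1.33268 rad; initial bearing θ = 1.8989 rad.
sin φ₂ = sin φ₁ cos δ + cos φ₁ sin δ cos θ = (-0.6142)(0.2359) + (0.7892)(0.9718)(-0.3223) = -0.3920, so φ₂ = -23.08°.
Δλ = atan2(sin θ sin δ cos φ₁, cos δ − sin φ₁ sin φ₂) = atan2(0.7260, -0.0049) = 90.386°.
λ₂ = 95.515° + 90.386° = 185.90° → -174.10° after wrapping to (−180°, 180°].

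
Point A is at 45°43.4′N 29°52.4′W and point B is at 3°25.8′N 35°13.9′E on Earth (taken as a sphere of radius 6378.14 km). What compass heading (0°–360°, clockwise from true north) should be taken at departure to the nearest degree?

106°

With φ₁ = 0.7980, φ₂ = 0.0599, Δλ = 1.1363 rad, the forward-azimuth formula gives
θ = atan2( sin Δλ cos φ₂ , cos φ₁ sin φ₂ − sin φ₁ cos φ₂ cos Δλ ) = atan2(0.9055, -0.2591) = 105.97°.
So the initial bearing is 106°.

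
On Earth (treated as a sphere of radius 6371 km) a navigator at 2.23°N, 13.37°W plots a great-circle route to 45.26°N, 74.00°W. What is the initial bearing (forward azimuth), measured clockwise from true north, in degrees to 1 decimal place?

318.6°

With φ₁ = 0.0389, φ₂ = 0.7899, Δλ = -1.0582 rad, the forward-azimuth formula gives
θ = atan2( sin Δλ cos φ₂ , cos φ₁ sin φ₂ − sin φ₁ cos φ₂ cos Δλ ) = atan2(-0.6134, 0.6963) = -41.38°.
Adding 360° brings this into [0°, 360°): 318.6°.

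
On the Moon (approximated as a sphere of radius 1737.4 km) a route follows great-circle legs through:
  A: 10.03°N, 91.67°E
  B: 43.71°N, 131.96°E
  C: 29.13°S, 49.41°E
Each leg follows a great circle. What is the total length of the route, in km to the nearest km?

Leg A→B: central angle 0.8456 rad, distance 1469.1 km.
Leg B→C: central angle 1.8281 rad, distance 3176.2 km.
Total: 1469.1 + 3176.2 ≈ 4645 km.

4645 km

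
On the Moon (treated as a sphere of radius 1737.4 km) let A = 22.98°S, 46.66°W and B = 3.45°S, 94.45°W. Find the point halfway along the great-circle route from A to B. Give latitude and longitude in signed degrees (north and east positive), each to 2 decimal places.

-14.40°, -71.58°

The central angle between A and B is δ = 0.8751 rad.
With f = 0.5, the slerp weights are sin((1−f)δ)/sin δ = 0.5520 and sin(fδ)/sin δ = 0.5520.
Weighted sum of the unit vectors: (0.5520)·(0.6319,-0.6696,-0.3904) + (0.5520)·(-0.0774,-0.9952,-0.0602) = (0.3060, -0.9190, -0.2487).
Converting back: φ = atan2(z, √(x²+y²)) = -14.40°, λ = atan2(y, x) = -71.58°.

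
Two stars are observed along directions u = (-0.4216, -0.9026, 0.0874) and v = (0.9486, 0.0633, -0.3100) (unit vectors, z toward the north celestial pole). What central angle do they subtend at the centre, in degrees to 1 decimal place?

u·v = -0.4842; |u| = 1.0000, |v| = 1.0000.
cos θ = (u·v)/(|u||v|) = -0.4842, so θ = 119.0°.

119.0°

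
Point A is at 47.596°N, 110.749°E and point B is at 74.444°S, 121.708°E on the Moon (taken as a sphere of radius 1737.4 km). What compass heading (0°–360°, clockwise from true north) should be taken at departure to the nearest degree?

177°

With φ₁ = 0.8307, φ₂ = -1.2993, Δλ = 0.1913 rad, the forward-azimuth formula gives
θ = atan2( sin Δλ cos φ₂ , cos φ₁ sin φ₂ − sin φ₁ cos φ₂ cos Δλ ) = atan2(0.0510, -0.8441) = 176.54°.
So the initial bearing is 177°.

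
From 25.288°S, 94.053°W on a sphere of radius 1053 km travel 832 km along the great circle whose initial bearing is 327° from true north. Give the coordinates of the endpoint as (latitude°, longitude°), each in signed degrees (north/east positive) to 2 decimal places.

13.77°, -117.53°

Angular distance δ = d/R = 832/1053 = 0.79012 rad; initial bearing θ = 5.7072 rad.
sin φ₂ = sin φ₁ cos δ + cos φ₁ sin δ cos θ = (-0.4272)(0.7038) + (0.9042)(0.7104)(0.8387) = 0.2381, so φ₂ = 13.77°.
Δλ = atan2(sin θ sin δ cos φ₁, cos δ − sin φ₁ sin φ₂) = atan2(-0.3499, 0.8055) = -23.478°.
λ₂ = -94.053° − 23.478° = -117.53°.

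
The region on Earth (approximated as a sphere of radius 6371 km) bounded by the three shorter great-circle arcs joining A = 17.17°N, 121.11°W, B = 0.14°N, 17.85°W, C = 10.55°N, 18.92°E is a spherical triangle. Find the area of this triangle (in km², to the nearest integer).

29409665 km²

Side lengths (central angles): a = 0.6633, b = 2.2994, c = 1.7910 rad; semiperimeter s = 2.3768.
By l'Huilier's theorem, tan(E/4) = √[tan(s/2) tan((s−a)/2) tan((s−b)/2) tan((s−c)/2)], giving spherical excess E = 0.7246 rad.
Area = E·R² = 0.7246 × (6371)² ≈ 29409665 km².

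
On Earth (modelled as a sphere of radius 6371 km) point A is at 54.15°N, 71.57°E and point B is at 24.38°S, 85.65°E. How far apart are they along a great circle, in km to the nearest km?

Let φ₁ = 0.9451 rad, φ₂ = -0.4255 rad, and Δλ = 0.2457 rad.
cos c = sin φ₁ sin φ₂ + cos φ₁ cos φ₂ cos Δλ = (0.8106)(-0.4128) + (0.5857)(0.9108)(0.9700) = 0.18283,
so c = arccos(0.18283) = 1.38693 rad.
Distance = R·c = 6371 × 1.3869 ≈ 8836 km.

8836 km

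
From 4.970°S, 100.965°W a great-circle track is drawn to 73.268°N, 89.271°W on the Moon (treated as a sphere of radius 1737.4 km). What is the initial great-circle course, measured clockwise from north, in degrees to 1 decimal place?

Δλ = 11.694° = 0.2041 rad.
y = sin Δλ · cos φ₂ = (0.2027)(0.2879) = 0.0584
x = cos φ₁ sin φ₂ − sin φ₁ cos φ₂ cos Δλ = (0.9962)(0.9577) − (-0.0866)(0.2879)(0.9792) = 0.9785
θ = atan2(y, x) = 3.41°, so the bearing is 3.4°.

3.4°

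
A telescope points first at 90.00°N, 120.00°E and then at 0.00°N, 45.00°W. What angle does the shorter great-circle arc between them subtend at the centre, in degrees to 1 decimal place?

In radians: φ₁ = 1.5708, φ₂ = 0.0000, Δλ = -165.000° = -2.8798 rad.
cos c = sin φ₁ sin φ₂ + cos φ₁ cos φ₂ cos Δλ = (1.0000)(0.0000) + (0.0000)(1.0000)(-0.9659) = 0.00000,
so c = arccos(0.00000) = 1.57080 rad.
So the angular separation is 90.0°.

90.0°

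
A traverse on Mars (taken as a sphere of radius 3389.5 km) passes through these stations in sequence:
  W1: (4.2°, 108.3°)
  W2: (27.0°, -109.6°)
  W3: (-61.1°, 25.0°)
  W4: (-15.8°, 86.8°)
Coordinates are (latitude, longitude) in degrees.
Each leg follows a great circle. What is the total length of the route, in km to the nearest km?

Leg W1→W2: central angle 2.3022 rad, distance 7803.4 km.
Leg W2→W3: central angle 2.3459 rad, distance 7951.5 km.
Leg W3→W4: central angle 1.0949 rad, distance 3711.2 km.
Total: 7803.4 + 7951.5 + 3711.2 ≈ 19466 km.

19466 km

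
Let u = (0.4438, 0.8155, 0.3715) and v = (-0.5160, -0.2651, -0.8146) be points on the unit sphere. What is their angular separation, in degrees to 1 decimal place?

138.4°

u·v = -0.7478; |u| = 1.0000, |v| = 1.0001.
cos θ = (u·v)/(|u||v|) = -0.7478, so θ = 138.4°.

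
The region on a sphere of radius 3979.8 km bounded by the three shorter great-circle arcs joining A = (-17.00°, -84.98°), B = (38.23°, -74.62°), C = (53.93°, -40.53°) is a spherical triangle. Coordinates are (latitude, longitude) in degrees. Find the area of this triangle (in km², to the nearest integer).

Side lengths (central angles): a = 0.4881, b = 1.4044, c = 0.9788 rad; semiperimeter s = 1.4357.
By l'Huilier's theorem, tan(E/4) = √[tan(s/2) tan((s−a)/2) tan((s−b)/2) tan((s−c)/2)], giving spherical excess E = 0.1612 rad.
Area = E·R² = 0.1612 × (3979.8)² ≈ 2553508 km².

2553508 km²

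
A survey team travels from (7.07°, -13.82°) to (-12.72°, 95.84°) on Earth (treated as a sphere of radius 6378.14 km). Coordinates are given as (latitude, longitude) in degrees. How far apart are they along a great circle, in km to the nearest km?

12318 km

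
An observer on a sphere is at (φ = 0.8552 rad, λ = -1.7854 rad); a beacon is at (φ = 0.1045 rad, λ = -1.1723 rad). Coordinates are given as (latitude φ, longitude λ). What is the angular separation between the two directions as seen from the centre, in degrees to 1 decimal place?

Let φ₁ = 0.8552 rad, φ₂ = 0.1045 rad, and Δλ = 0.6131 rad.
Haversine: a = sin²(Δφ/2) + cos φ₁ cos φ₂ sin²(Δλ/2) = 0.1344 + (0.6561)(0.9945)(0.0911) = 0.19381.
Central angle c = 2·arcsin(√a) = 0.91174 rad.
So the angular separation is 52.2°.

52.2°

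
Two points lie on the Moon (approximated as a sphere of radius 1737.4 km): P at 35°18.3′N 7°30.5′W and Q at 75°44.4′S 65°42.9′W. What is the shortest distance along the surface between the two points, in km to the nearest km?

3548 km

With latitudes φ₁ = 35.305°, φ₂ = -75.740° and longitude difference Δλ = -58.207°:
cos c = sin φ₁ sin φ₂ + cos φ₁ cos φ₂ cos Δλ = (0.5779)(-0.9692) + (0.8161)(0.2463)(0.5269) = -0.45421,
so c = arccos(-0.45421) = 2.04228 rad.
Distance = R·c = 1737.4 × 2.0423 ≈ 3548 km.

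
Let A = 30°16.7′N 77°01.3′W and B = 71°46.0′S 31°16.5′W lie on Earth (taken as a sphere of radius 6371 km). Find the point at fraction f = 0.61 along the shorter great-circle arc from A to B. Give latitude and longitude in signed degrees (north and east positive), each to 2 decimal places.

-33.41°, -62.27°

Central angle δ = 1.8654 rad. Interpolating on the sphere with fraction f = 0.61:
P = [sin((1−f)δ)·A + sin(fδ)·B] / sin δ = 0.6949·A + 0.9486·B in Cartesian coordinates,
giving P = (0.3885, -0.7389, -0.5506), i.e. latitude -33.41°, longitude -62.27°.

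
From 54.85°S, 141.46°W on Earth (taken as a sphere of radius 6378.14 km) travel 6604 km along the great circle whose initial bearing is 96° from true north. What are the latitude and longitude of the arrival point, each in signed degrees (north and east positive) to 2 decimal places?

-27.96°, -65.90°

Angular distance δ = d/R = 6604/6378.14 = 1.03541 rad; initial bearing θ = 1.6755 rad.
sin φ₂ = sin φ₁ cos δ + cos φ₁ sin δ cos θ = (-0.8176)(0.5102) + (0.5757)(0.8601)(-0.1045) = -0.4689, so φ₂ = -27.96°.
Δλ = atan2(sin θ sin δ cos φ₁, cos δ − sin φ₁ sin φ₂) = atan2(0.4924, 0.1268) = 75.563°.
λ₂ = -141.460° + 75.563° = -65.90°.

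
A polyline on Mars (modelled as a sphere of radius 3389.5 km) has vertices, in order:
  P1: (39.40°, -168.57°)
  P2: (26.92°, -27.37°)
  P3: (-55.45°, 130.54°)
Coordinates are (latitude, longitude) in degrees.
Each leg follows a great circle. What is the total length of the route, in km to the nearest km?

14893 km

Leg P1→P2: central angle 1.8231 rad, distance 6179.2 km.
Leg P2→P3: central angle 2.5708 rad, distance 8713.6 km.
Total: 6179.2 + 8713.6 ≈ 14893 km.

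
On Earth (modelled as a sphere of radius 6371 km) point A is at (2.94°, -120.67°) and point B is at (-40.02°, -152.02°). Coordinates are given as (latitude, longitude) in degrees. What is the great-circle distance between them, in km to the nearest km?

With latitudes φ₁ = 2.940°, φ₂ = -40.020° and longitude difference Δλ = -31.350°:
Haversine: a = sin²(Δφ/2) + cos φ₁ cos φ₂ sin²(Δλ/2) = 0.1341 + (0.9987)(0.7658)(0.0730) = 0.18991.
Central angle c = 2·arcsin(√a) = 0.90184 rad.
Distance = R·c = 6371 × 0.9018 ≈ 5746 km.

5746 km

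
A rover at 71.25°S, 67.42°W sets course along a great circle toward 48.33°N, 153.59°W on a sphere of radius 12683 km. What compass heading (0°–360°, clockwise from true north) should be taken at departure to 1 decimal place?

Δλ = -86.170° = -1.5040 rad.
y = sin Δλ · cos φ₂ = (-0.9978)(0.6648) = -0.6634
x = cos φ₁ sin φ₂ − sin φ₁ cos φ₂ cos Δλ = (0.3214)(0.7470) − (-0.9469)(0.6648)(0.0668) = 0.2822
θ = atan2(y, x) = -66.96°; adding 360° gives 293.0°.

293.0°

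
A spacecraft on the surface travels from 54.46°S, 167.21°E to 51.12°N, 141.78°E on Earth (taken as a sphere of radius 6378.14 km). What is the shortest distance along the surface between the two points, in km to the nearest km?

11988 km

In radians: φ₁ = -0.9505, φ₂ = 0.8922, Δλ = -25.430° = -0.4438 rad.
Haversine: a = sin²(Δφ/2) + cos φ₁ cos φ₂ sin²(Δλ/2) = 0.6343 + (0.5813)(0.6277)(0.0484) = 0.65197.
Central angle c = 2·arcsin(√a) = 1.87962 rad.
Distance = R·c = 6378.14 × 1.8796 ≈ 11988 km.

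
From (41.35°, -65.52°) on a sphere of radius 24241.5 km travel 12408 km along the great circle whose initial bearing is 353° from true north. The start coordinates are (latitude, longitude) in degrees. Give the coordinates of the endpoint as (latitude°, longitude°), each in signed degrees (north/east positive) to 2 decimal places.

Angular distance δ = d/R = 12408/24241.5 = 0.51185 rad; initial bearing θ = 6.1610 rad.
sin φ₂ = sin φ₁ cos δ + cos φ₁ sin δ cos θ = (0.6607)(0.8718) + (0.7507)(0.4898)(0.9925) = 0.9409, so φ₂ = 70.21°.
Δλ = atan2(sin θ sin δ cos φ₁, cos δ − sin φ₁ sin φ₂) = atan2(-0.0448, 0.2502) = -10.153°.
λ₂ = -65.520° − 10.153° = -75.67°.

70.21°, -75.67°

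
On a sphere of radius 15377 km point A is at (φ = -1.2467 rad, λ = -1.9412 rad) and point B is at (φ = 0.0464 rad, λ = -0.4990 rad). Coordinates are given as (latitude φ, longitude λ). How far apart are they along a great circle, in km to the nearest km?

24203 km

In radians: φ₁ = -1.2467, φ₂ = 0.0464, Δλ = 82.632° = 1.4422 rad.
cos c = sin φ₁ sin φ₂ + cos φ₁ cos φ₂ cos Δλ = (-0.9479)(0.0464) + (0.3185)(0.9989)(0.1282) = -0.00317,
so c = arccos(-0.00317) = 1.57397 rad.
Distance = R·c = 15377 × 1.5740 ≈ 24203 km.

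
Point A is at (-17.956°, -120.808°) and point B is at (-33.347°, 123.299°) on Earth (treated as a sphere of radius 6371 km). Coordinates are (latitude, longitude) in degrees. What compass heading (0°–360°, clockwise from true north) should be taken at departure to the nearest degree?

230°

Δλ = -115.893° = -2.0227 rad.
y = sin Δλ · cos φ₂ = (-0.8996)(0.8354) = -0.7515
x = cos φ₁ sin φ₂ − sin φ₁ cos φ₂ cos Δλ = (0.9513)(-0.5497) − (-0.3083)(0.8354)(-0.4367) = -0.6354
θ = atan2(y, x) = -130.21°; adding 360° gives 230°.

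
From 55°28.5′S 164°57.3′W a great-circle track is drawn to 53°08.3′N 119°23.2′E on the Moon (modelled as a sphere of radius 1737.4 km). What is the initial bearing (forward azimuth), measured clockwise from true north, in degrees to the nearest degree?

315°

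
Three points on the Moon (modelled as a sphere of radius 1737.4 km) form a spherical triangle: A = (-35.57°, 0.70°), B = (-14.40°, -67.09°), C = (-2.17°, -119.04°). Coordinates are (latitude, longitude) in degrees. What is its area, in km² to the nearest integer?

1058878 km²

Side lengths (central angles): a = 0.9198, b = 1.9619, c = 1.1124 rad; semiperimeter s = 1.9971.
By l'Huilier's theorem, tan(E/4) = √[tan(s/2) tan((s−a)/2) tan((s−b)/2) tan((s−c)/2)], giving spherical excess E = 0.3508 rad.
Area = E·R² = 0.3508 × (1737.4)² ≈ 1058878 km².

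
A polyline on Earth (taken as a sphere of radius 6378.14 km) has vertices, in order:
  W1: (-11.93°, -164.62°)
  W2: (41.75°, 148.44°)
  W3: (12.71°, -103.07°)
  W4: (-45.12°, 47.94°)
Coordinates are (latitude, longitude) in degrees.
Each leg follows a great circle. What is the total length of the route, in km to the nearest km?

Leg W1→W2: central angle 1.2017 rad, distance 7664.9 km.
Leg W2→W3: central angle 1.6552 rad, distance 10557.1 km.
Leg W3→W4: central angle 2.4310 rad, distance 15505.4 km.
Total: 7664.9 + 10557.1 + 15505.4 ≈ 33727 km.

33727 km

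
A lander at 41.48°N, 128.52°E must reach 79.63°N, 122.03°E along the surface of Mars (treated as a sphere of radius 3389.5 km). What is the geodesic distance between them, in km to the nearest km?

Let φ₁ = 0.7240 rad, φ₂ = 1.3898 rad, and Δλ = -0.1133 rad.
Haversine: a = sin²(Δφ/2) + cos φ₁ cos φ₂ sin²(Δλ/2) = 0.1068 + (0.7492)(0.1800)(0.0032) = 0.10723.
Central angle c = 2·arcsin(√a) = 0.66724 rad.
Distance = R·c = 3389.5 × 0.6672 ≈ 2262 km.

2262 km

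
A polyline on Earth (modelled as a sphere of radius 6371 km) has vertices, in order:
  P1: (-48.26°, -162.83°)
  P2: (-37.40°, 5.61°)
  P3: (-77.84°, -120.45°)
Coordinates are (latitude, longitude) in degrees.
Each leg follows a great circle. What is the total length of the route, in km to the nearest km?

Leg P1→P2: central angle 1.6358 rad, distance 10421.6 km.
Leg P2→P3: central angle 1.0527 rad, distance 6706.6 km.
Total: 10421.6 + 6706.6 ≈ 17128 km.

17128 km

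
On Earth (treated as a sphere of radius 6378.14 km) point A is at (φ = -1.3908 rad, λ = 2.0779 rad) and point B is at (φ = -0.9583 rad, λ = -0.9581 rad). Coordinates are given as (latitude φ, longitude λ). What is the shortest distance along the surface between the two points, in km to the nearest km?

Let φ₁ = -1.3908 rad, φ₂ = -0.9583 rad, and Δλ = -3.0360 rad.
cos c = sin φ₁ sin φ₂ + cos φ₁ cos φ₂ cos Δλ = (-0.9838)(-0.8182) + (0.1790)(0.5749)(-0.9944) = 0.70265,
so c = arccos(0.70265) = 0.79169 rad.
Distance = R·c = 6378.14 × 0.7917 ≈ 5049 km.

5049 km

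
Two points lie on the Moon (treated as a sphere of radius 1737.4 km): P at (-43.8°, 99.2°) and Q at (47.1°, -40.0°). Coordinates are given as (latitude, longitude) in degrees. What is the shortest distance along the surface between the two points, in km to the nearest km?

Let φ₁ = -0.7645 rad, φ₂ = 0.8221 rad, and Δλ = -2.4295 rad.
cos c = sin φ₁ sin φ₂ + cos φ₁ cos φ₂ cos Δλ = (-0.6921)(0.7325) + (0.7218)(0.6807)(-0.7570) = -0.87895,
so c = arccos(-0.87895) = 2.64445 rad.
Distance = R·c = 1737.4 × 2.6445 ≈ 4594 km.

4594 km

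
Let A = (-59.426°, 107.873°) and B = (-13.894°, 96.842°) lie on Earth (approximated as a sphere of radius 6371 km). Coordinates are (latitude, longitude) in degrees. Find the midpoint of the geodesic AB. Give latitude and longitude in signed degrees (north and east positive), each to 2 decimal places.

-36.77°, 100.63°

Central angle δ = 0.8074 rad. Interpolating on the sphere with fraction f = 0.5:
P = [sin((1−f)δ)·A + sin(fδ)·B] / sin δ = 0.5437·A + 0.5437·B in Cartesian coordinates,
giving P = (-0.1478, 0.7872, -0.5987), i.e. latitude -36.77°, longitude 100.63°.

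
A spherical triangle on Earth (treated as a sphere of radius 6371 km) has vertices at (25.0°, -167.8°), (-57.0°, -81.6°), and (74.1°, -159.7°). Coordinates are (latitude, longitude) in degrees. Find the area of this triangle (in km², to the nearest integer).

54555069 km²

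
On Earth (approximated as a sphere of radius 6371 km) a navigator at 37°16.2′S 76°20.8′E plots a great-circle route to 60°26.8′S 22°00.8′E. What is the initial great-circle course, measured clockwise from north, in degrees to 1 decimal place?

With φ₁ = -0.6505, φ₂ = -1.0550, Δλ = -0.9483 rad, the forward-azimuth formula gives
θ = atan2( sin Δλ cos φ₂ , cos φ₁ sin φ₂ − sin φ₁ cos φ₂ cos Δλ ) = atan2(-0.4007, -0.5181) = -142.28°.
Adding 360° brings this into [0°, 360°): 217.7°.

217.7°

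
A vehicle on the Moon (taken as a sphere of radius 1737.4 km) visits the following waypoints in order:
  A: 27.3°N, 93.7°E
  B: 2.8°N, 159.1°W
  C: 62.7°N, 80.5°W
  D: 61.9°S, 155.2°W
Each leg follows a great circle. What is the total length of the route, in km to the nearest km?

9789 km

Leg A→B: central angle 1.8132 rad, distance 3150.3 km.
Leg B→C: central angle 1.4364 rad, distance 2495.7 km.
Leg C→D: central angle 2.3845 rad, distance 4142.9 km.
Total: 3150.3 + 2495.7 + 4142.9 ≈ 9789 km.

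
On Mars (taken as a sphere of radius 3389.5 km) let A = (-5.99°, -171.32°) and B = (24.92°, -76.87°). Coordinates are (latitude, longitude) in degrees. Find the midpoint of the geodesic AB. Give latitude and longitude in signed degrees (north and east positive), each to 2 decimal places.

13.78°, -126.95°

The central angle between A and B is δ = 1.6850 rad.
With f = 0.5, the slerp weights are sin((1−f)δ)/sin δ = 0.7512 and sin(fδ)/sin δ = 0.7512.
Weighted sum of the unit vectors: (0.7512)·(-0.9831,-0.1501,-0.1044) + (0.7512)·(0.2060,-0.8832,0.4214) = (-0.5838, -0.7762, 0.2381).
Converting back: φ = atan2(z, √(x²+y²)) = 13.78°, λ = atan2(y, x) = -126.95°.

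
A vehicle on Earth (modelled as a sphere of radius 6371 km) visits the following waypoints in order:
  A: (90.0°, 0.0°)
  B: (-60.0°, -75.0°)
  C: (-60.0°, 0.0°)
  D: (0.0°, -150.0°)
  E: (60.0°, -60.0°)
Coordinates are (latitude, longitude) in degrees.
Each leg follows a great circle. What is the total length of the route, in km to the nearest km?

43488 km

Leg A→B: central angle 2.6180 rad, distance 16679.2 km.
Leg B→C: central angle 0.6186 rad, distance 3941.0 km.
Leg C→D: central angle 2.0186 rad, distance 12860.7 km.
Leg D→E: central angle 1.5708 rad, distance 10007.5 km.
Total: 16679.2 + 3941.0 + 12860.7 + 10007.5 ≈ 43488 km.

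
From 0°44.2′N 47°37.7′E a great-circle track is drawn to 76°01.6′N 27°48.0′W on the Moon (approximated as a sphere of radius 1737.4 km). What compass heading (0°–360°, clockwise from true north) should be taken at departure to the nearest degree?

With φ₁ = 0.0129, φ₂ = 1.3269, Δλ = -1.3165 rad, the forward-azimuth formula gives
θ = atan2( sin Δλ cos φ₂ , cos φ₁ sin φ₂ − sin φ₁ cos φ₂ cos Δλ ) = atan2(-0.2337, 0.9695) = -13.55°.
Adding 360° brings this into [0°, 360°): 346°.

346°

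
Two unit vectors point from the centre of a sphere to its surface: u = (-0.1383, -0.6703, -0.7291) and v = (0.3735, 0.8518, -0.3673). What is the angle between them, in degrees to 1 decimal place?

110.8°

u·v = -0.3548; |u| = 1.0000, |v| = 1.0000.
cos θ = (u·v)/(|u||v|) = -0.3548, so θ = 110.8°.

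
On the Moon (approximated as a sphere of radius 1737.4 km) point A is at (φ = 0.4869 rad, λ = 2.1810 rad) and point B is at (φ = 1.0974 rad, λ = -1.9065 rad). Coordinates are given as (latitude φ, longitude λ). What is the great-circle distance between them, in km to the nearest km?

In radians: φ₁ = 0.4869, φ₂ = 1.0974, Δλ = 125.804° = 2.1957 rad.
Haversine: a = sin²(Δφ/2) + cos φ₁ cos φ₂ sin²(Δλ/2) = 0.0903 + (0.8838)(0.4559)(0.7925) = 0.40964.
Central angle c = 2·arcsin(√a) = 1.38908 rad.
Distance = R·c = 1737.4 × 1.3891 ≈ 2413 km.

2413 km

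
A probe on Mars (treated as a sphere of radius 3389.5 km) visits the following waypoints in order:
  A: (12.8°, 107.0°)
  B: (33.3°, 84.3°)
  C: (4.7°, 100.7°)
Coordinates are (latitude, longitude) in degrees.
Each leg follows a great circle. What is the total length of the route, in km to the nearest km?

3641 km

Leg A→B: central angle 0.5084 rad, distance 1723.1 km.
Leg B→C: central angle 0.5659 rad, distance 1918.2 km.
Total: 1723.1 + 1918.2 ≈ 3641 km.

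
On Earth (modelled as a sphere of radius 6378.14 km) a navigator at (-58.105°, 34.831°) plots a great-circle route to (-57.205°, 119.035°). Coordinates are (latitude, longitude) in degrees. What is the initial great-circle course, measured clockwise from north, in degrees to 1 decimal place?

126.4°

With φ₁ = -1.0141, φ₂ = -0.9984, Δλ = 1.4696 rad, the forward-azimuth formula gives
θ = atan2( sin Δλ cos φ₂ , cos φ₁ sin φ₂ − sin φ₁ cos φ₂ cos Δλ ) = atan2(0.5389, -0.3977) = 126.43°.
So the initial bearing is 126.4°.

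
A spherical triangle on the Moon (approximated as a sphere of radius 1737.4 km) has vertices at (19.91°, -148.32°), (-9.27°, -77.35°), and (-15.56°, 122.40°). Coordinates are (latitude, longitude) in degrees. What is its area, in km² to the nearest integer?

Side lengths (central angles): a = 2.5899, b = 1.6508, c = 1.3205 rad; semiperimeter s = 2.7806.
By l'Huilier's theorem, tan(E/4) = √[tan(s/2) tan((s−a)/2) tan((s−b)/2) tan((s−c)/2)], giving spherical excess E = 1.9969 rad.
Area = E·R² = 1.9969 × (1737.4)² ≈ 6027628 km².

6027628 km²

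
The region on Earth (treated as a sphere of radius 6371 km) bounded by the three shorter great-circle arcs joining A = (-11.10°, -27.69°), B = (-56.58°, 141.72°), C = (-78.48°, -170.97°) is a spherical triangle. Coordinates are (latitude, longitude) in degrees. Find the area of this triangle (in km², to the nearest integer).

Side lengths (central angles): a = 0.4681, b = 1.5392, c = 1.9504 rad; semiperimeter s = 1.9789.
By l'Huilier's theorem, tan(E/4) = √[tan(s/2) tan((s−a)/2) tan((s−b)/2) tan((s−c)/2)], giving spherical excess E = 0.2696 rad.
Area = E·R² = 0.2696 × (6371)² ≈ 10943724 km².

10943724 km²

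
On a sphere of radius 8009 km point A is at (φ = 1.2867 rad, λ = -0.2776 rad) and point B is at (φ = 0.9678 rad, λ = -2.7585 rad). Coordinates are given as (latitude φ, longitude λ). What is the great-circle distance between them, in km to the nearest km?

In radians: φ₁ = 1.2867, φ₂ = 0.9678, Δλ = -142.145° = -2.4809 rad.
cos c = sin φ₁ sin φ₂ + cos φ₁ cos φ₂ cos Δλ = (0.9599)(0.8236) + (0.2803)(0.5671)(-0.7896) = 0.66512,
so c = arccos(0.66512) = 0.84314 rad.
Distance = R·c = 8009 × 0.8431 ≈ 6753 km.

6753 km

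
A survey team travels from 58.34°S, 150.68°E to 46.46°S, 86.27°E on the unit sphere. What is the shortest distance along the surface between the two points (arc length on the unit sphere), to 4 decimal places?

In radians: φ₁ = -1.0182, φ₂ = -0.8109, Δλ = -64.410° = -1.1242 rad.
cos c = sin φ₁ sin φ₂ + cos φ₁ cos φ₂ cos Δλ = (-0.8512)(-0.7249) + (0.5249)(0.6889)(0.4319) = 0.77318,
so c = arccos(0.77318) = 0.68695 rad.
On the unit sphere the arc length equals the central angle: 0.6869.

0.6869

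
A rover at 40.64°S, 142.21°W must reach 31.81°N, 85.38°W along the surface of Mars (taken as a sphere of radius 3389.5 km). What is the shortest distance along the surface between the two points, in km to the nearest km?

5292 km

In radians: φ₁ = -0.7093, φ₂ = 0.5552, Δλ = 56.830° = 0.9919 rad.
cos c = sin φ₁ sin φ₂ + cos φ₁ cos φ₂ cos Δλ = (-0.6513)(0.5271) + (0.7588)(0.8498)(0.5471) = 0.00950,
so c = arccos(0.00950) = 1.56129 rad.
Distance = R·c = 3389.5 × 1.5613 ≈ 5292 km.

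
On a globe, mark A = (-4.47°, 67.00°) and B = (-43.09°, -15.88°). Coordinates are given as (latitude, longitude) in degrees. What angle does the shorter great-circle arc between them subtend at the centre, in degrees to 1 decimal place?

With latitudes φ₁ = -4.470°, φ₂ = -43.090° and longitude difference Δλ = -82.880°:
cos c = sin φ₁ sin φ₂ + cos φ₁ cos φ₂ cos Δλ = (-0.0779)(-0.6831) + (0.9970)(0.7303)(0.1239) = 0.14348,
so c = arccos(0.14348) = 1.42682 rad.
So the angular separation is 81.8°.

81.8°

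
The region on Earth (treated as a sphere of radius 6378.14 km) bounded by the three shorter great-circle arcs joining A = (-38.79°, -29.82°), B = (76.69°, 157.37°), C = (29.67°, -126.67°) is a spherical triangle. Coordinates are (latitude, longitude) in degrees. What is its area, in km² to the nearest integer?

Side lengths (central angles): a = 1.0119, b = 1.9724, c = 2.4778 rad; semiperimeter s = 2.7311.
By l'Huilier's theorem, tan(E/4) = √[tan(s/2) tan((s−a)/2) tan((s−b)/2) tan((s−c)/2)], giving spherical excess E = 1.9553 rad.
Area = E·R² = 1.9553 × (6378.14)² ≈ 79541394 km².

79541394 km²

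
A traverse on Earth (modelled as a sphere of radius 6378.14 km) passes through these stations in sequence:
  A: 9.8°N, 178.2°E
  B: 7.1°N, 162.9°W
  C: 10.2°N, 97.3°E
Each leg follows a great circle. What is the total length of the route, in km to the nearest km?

Leg A→B: central angle 0.3296 rad, distance 2102.3 km.
Leg B→C: central angle 1.7156 rad, distance 10942.7 km.
Total: 2102.3 + 10942.7 ≈ 13045 km.

13045 km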